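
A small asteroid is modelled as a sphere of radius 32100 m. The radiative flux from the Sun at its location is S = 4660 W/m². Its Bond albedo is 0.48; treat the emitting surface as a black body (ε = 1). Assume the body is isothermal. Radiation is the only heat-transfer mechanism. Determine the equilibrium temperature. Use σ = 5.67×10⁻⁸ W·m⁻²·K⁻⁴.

T ≈ 322 K

At equilibrium, absorbed power = emitted power.
Absorbing cross-section = πr² = 3.237×10⁹ m²; emitting surface = 4πr² = 1.295×10¹⁰ m² (ratio 4).
(1−a)S·A_cross = εσ·A_surf·T⁴  ⇒  T⁴ = (1−a)S/(4σ).
T⁴ = 0.520·4660/(4·5.67×10⁻⁸) = 1.068×10¹⁰ K⁴.
T = (1.068×10¹⁰)^(1/4).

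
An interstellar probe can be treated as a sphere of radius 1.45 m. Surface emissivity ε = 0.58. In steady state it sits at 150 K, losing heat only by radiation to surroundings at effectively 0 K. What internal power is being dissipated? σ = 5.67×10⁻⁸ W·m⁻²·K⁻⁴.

Steady state: P = εσA T⁴.
A = 4πr² = 26.42 m²; T⁴ = (150)⁴ = 5.062×10⁸ K⁴.
P = 0.58 × 5.67×10⁻⁸ × 26.42 × 5.062×10⁸.

P ≈ 440 W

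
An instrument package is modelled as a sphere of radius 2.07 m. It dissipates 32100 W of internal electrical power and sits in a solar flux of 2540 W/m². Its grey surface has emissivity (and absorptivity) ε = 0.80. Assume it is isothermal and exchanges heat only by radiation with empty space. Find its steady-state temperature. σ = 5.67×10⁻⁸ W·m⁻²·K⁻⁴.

At steady state, absorbed solar power + internal power = radiated power.
Absorbed: α·S·A_cross = 0.80·2540·13.46 = 27350 W (cross-section πr²).
Total input = 27350 + 32100 = 59450 W.
Radiated: εσ·A_surf·T⁴ with A_surf = 4πr² = 53.85 m².
T⁴ = 59450/(0.80·5.67×10⁻⁸·53.85) = 2.434×10¹⁰ K⁴.

T ≈ 395 K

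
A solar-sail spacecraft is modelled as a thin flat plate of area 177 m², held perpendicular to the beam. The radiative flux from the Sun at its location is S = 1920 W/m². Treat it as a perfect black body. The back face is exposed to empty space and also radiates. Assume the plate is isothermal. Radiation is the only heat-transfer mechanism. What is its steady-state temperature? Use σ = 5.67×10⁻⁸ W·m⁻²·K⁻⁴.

At equilibrium, absorbed power = emitted power.
Absorbing cross-section = A = 177.0 m²; emitting surface = 2A = 354.0 m² (ratio 2).
S·A_cross = εσ·A_surf·T⁴  ⇒  T⁴ = S/(2σ).
T⁴ = 1.00·1920/(2·5.67×10⁻⁸) = 1.693×10¹⁰ K⁴.
T = (1.693×10¹⁰)^(1/4).

T ≈ 361 K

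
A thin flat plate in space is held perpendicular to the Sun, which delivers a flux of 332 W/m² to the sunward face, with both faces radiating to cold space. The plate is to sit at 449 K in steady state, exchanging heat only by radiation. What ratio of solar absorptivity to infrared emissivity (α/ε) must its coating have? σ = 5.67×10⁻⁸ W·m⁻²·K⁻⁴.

α/ε ≈ 13.9

Balance: αS·A = εσ·2A·T⁴ ⇒ α/ε = 2σT⁴/S.
α/ε = 2·5.67×10⁻⁸·(449)⁴/332 = 2·5.67×10⁻⁸·4.064×10¹⁰/332.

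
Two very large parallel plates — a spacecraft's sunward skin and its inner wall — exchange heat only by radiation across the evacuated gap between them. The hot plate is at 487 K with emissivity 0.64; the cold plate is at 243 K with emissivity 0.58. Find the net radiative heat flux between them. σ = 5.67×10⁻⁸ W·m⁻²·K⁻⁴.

q ≈ 1310 W/m²

For two infinite grey parallel plates, q = σ(T₁⁴ − T₂⁴)/(1/ε₁ + 1/ε₂ − 1).
T₁⁴ − T₂⁴ = 5.625×10¹⁰ − 3.487×10⁹ = 5.276×10¹⁰ K⁴.
1/ε₁ + 1/ε₂ − 1 = 1.562 + 1.724 − 1 = 2.287.
q = 5.67×10⁻⁸ × 5.276×10¹⁰ / 2.287.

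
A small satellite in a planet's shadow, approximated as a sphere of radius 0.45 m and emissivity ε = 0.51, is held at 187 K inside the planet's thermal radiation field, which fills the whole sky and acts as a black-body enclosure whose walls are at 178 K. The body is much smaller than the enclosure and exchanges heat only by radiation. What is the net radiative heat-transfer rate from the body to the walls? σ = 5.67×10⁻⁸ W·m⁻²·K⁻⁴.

For a small grey body in a large enclosure: P_net = εσA(T_body⁴ − T_wall⁴).
A = 4πr² = 2.545 m²; T_body⁴ − T_wall⁴ = 1.223×10⁹ − 1.004×10⁹ = 2.190×10⁸ K⁴.
|P_net| = 0.51·5.67×10⁻⁸·2.545·2.190×10⁸.

P_net ≈ 16.1 W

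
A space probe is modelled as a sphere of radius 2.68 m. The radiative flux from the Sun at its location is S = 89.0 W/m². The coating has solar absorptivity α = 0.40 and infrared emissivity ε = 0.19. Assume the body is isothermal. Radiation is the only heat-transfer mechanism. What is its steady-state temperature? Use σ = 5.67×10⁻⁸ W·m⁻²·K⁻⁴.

At equilibrium, absorbed power = emitted power.
Absorbing cross-section = πr² = 22.56 m²; emitting surface = 4πr² = 90.26 m² (ratio 4).
αS·A_cross = εσ·A_surf·T⁴  ⇒  T⁴ = αS/(ε·4σ).
T⁴ = 0.400·89.0/(0.19·4·5.67×10⁻⁸) = 8.261×10⁸ K⁴.
T = (8.261×10⁸)^(1/4).

T ≈ 170 K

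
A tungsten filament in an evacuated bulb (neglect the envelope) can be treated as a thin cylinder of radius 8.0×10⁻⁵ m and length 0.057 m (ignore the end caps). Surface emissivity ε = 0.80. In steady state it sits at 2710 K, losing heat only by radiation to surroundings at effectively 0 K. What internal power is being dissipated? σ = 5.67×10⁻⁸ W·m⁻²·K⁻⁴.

Steady state: P = εσA T⁴.
A = 2πrL = 2.865×10⁻⁵ m²; T⁴ = (2710)⁴ = 5.394×10¹³ K⁴.
P = 0.80 × 5.67×10⁻⁸ × 2.865×10⁻⁵ × 5.394×10¹³.

P ≈ 70.1 W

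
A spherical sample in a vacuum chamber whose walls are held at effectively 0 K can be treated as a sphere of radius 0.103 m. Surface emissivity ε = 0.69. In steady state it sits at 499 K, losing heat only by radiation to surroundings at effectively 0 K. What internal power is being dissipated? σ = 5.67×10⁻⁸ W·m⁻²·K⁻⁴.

P ≈ 323 W

Steady state: P = εσA T⁴.
A = 4πr² = 0.1333 m²; T⁴ = (499)⁴ = 6.200×10¹⁰ K⁴.
P = 0.69 × 5.67×10⁻⁸ × 0.1333 × 6.200×10¹⁰.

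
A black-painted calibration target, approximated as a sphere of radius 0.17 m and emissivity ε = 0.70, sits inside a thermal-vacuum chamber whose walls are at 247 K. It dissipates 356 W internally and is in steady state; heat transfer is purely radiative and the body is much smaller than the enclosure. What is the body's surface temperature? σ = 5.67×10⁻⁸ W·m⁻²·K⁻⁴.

T ≈ 411 K

For a small grey body in a large enclosure, net radiated power = εσA(T⁴ − T_w⁴).
Steady state: P = εσA(T⁴ − T_w⁴) with A = 4πr² = 0.3632 m².
T⁴ = P/(εσA) + T_w⁴ = 356/(0.70·5.67×10⁻⁸·0.3632) + (247)⁴
    = 2.470×10¹⁰ + 3.722×10⁹ = 2.842×10¹⁰ K⁴.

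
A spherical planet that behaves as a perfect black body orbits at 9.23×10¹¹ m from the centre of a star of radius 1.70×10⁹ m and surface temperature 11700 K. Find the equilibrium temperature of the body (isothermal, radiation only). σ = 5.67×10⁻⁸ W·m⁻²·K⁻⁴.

T ≈ 355 K

The star's surface emits σT_*⁴; at distance d the flux is S = σT_*⁴(R_*/d)².
S = 5.67×10⁻⁸·(11700)⁴·(1.70×10⁹/9.23×10¹¹)² = 3604 W/m².
For an isothermal sphere T⁴ = (1−a)S/(4σ) = 1.589×10¹⁰ K⁴.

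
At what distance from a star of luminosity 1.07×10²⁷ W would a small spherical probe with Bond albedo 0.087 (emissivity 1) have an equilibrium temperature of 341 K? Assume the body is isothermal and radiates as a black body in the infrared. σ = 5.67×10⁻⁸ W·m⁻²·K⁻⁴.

d ≈ 1.59×10¹¹ m

For an isothermal black-emitting sphere, (1−a)S·πr² = σ·4πr²·T⁴ ⇒ S = 4σT⁴/(1−a).
S = 4·5.67×10⁻⁸·(341)⁴/0.913 = 3359 W/m².
Flux falls as S = L/(4πd²), so d = √(L/(4πS)) = √(1.07×10²⁷/(4π·3359)).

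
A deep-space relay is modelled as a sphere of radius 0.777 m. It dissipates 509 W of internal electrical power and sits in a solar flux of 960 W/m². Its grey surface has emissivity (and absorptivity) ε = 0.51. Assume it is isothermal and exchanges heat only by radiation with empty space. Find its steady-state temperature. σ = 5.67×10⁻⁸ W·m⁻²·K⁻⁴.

T ≈ 285 K

At steady state, absorbed solar power + internal power = radiated power.
Absorbed: α·S·A_cross = 0.51·960·1.897 = 928.6 W (cross-section πr²).
Total input = 928.6 + 509 = 1438 W.
Radiated: εσ·A_surf·T⁴ with A_surf = 4πr² = 7.587 m².
T⁴ = 1438/(0.51·5.67×10⁻⁸·7.587) = 6.553×10⁹ K⁴.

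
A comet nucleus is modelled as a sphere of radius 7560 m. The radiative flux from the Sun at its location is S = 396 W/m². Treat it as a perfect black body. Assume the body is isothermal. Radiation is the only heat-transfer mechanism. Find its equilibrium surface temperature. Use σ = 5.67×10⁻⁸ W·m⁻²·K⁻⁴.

T ≈ 204 K

At equilibrium, absorbed power = emitted power.
Absorbing cross-section = πr² = 1.796×10⁸ m²; emitting surface = 4πr² = 7.182×10⁸ m² (ratio 4).
S·A_cross = εσ·A_surf·T⁴  ⇒  T⁴ = S/(4σ).
T⁴ = 1.00·396/(4·5.67×10⁻⁸) = 1.746×10⁹ K⁴.
T = (1.746×10⁹)^(1/4).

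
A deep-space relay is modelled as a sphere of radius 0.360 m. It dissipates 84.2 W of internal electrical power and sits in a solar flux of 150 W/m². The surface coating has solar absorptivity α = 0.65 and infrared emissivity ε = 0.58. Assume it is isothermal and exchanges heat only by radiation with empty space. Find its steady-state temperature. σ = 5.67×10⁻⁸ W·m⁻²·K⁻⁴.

T ≈ 219 K

At steady state, absorbed solar power + internal power = radiated power.
Absorbed: α·S·A_cross = 0.65·150·0.4072 = 39.70 W (cross-section πr²).
Total input = 39.70 + 84.2 = 123.9 W.
Radiated: εσ·A_surf·T⁴ with A_surf = 4πr² = 1.629 m².
T⁴ = 123.9/(0.58·5.67×10⁻⁸·1.629) = 2.313×10⁹ K⁴.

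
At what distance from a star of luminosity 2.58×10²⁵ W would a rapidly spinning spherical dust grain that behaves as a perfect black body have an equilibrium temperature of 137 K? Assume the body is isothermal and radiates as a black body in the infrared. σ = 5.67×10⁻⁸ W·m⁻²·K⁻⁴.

For an isothermal black-emitting sphere, (1−a)S·πr² = σ·4πr²·T⁴ ⇒ S = 4σT⁴/(1−a).
S = 4·5.67×10⁻⁸·(137)⁴/1.00 = 79.90 W/m².
Flux falls as S = L/(4πd²), so d = √(L/(4πS)) = √(2.58×10²⁵/(4π·79.90)).

d ≈ 1.60×10¹¹ m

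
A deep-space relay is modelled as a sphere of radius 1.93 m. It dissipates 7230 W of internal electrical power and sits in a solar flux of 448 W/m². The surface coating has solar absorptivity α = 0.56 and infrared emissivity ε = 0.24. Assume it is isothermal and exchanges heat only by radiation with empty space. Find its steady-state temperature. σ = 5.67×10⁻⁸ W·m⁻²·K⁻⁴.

T ≈ 355 K

At steady state, absorbed solar power + internal power = radiated power.
Absorbed: α·S·A_cross = 0.56·448·11.70 = 2936 W (cross-section πr²).
Total input = 2936 + 7230 = 10170 W.
Radiated: εσ·A_surf·T⁴ with A_surf = 4πr² = 46.81 m².
T⁴ = 10170/(0.24·5.67×10⁻⁸·46.81) = 1.596×10¹⁰ K⁴.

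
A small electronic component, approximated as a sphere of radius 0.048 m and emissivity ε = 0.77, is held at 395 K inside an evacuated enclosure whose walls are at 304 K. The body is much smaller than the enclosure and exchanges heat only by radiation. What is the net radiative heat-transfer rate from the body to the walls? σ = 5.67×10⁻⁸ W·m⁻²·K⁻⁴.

For a small grey body in a large enclosure: P_net = εσA(T_body⁴ − T_wall⁴).
A = 4πr² = 0.02895 m²; T_body⁴ − T_wall⁴ = 2.434×10¹⁰ − 8.541×10⁹ = 1.580×10¹⁰ K⁴.
|P_net| = 0.77·5.67×10⁻⁸·0.02895·1.580×10¹⁰.

P_net ≈ 20.0 W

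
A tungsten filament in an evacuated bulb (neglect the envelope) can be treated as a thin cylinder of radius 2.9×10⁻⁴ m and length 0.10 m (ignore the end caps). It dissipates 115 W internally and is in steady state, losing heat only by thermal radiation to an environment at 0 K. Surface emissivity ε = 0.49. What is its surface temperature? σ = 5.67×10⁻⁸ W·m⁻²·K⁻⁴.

Steady state: internal power = radiated power, P = εσA T⁴.
Radiating area A = 2πrL = 1.822×10⁻⁴ m².
T⁴ = P/(εσA) = 115/(0.49·5.67×10⁻⁸·1.822×10⁻⁴) = 2.272×10¹³ K⁴.
T = (2.272×10¹³)^(1/4).

T ≈ 2180 K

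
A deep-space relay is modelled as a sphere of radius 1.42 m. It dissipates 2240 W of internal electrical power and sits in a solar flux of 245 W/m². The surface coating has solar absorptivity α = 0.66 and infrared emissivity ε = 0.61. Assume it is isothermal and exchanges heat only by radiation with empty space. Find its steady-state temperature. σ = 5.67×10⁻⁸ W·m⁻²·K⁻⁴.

At steady state, absorbed solar power + internal power = radiated power.
Absorbed: α·S·A_cross = 0.66·245·6.335 = 1024 W (cross-section πr²).
Total input = 1024 + 2240 = 3264 W.
Radiated: εσ·A_surf·T⁴ with A_surf = 4πr² = 25.34 m².
T⁴ = 3264/(0.61·5.67×10⁻⁸·25.34) = 3.725×10⁹ K⁴.

T ≈ 247 K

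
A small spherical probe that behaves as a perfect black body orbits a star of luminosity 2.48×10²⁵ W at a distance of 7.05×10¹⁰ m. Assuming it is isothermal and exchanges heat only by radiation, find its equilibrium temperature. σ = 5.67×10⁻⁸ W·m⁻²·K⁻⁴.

First find the stellar flux at distance d: S = L/(4πd²) = 2.48×10²⁵/(4π·(7.05×10¹⁰)²) = 397.1 W/m².
For an isothermal sphere, absorbed (1−a)S·πr² = emitted σ·4πr²·T⁴, so T⁴ = (1−a)S/(4σ).
T⁴ = 1.00·397.1/(4·5.67×10⁻⁸) = 1.751×10⁹ K⁴.

T ≈ 205 K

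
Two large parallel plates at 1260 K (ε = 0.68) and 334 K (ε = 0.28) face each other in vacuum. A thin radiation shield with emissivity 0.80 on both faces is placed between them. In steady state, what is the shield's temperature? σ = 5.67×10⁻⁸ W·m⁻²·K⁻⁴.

In steady state the net flux on the hot side equals that on the cold side.
σ(T₁⁴−T_s⁴)/D₁ = σ(T_s⁴−T₂⁴)/D₂, with D₁ = 1/ε₁+1/ε_s−1 = 1.721, D₂ = 1/ε_s+1/ε₂−1 = 3.821.
Solve for T_s⁴: T_s⁴ = (D₂·T₁⁴ + D₁·T₂⁴)/(D₁+D₂) = 1.742×10¹² K⁴.

T_s ≈ 1150 K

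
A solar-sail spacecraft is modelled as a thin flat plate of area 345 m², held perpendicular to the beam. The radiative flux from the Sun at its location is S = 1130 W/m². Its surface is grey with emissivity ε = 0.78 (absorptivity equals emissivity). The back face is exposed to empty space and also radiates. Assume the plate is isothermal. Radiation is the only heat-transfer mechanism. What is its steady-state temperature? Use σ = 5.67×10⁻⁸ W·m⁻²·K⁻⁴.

T ≈ 316 K

At equilibrium, absorbed power = emitted power.
Absorbing cross-section = A = 345.0 m²; emitting surface = 2A = 690.0 m² (ratio 2).
εS·A_cross = εσ·A_surf·T⁴  ⇒  T⁴ = S/(2σ)   (ε cancels).
T⁴ = 1130/(2·5.67×10⁻⁸) = 9.965×10⁹ K⁴.
T = (9.965×10⁹)^(1/4).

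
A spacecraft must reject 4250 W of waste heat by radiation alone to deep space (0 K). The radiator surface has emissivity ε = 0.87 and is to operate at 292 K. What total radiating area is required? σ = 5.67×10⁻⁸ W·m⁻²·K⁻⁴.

P = εσA T⁴ ⇒ A = P/(εσT⁴).
T⁴ = 7.270×10⁹ K⁴.
A = 4250/(0.87 × 5.67×10⁻⁸ × 7.270×10⁹).

A ≈ 11.9 m²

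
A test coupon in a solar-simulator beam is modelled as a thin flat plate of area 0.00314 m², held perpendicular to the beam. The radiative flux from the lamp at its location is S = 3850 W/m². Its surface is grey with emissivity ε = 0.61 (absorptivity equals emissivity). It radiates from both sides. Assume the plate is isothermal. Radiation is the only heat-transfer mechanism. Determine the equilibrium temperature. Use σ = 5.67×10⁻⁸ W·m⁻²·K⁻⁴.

At equilibrium, absorbed power = emitted power.
Absorbing cross-section = A = 0.003140 m²; emitting surface = 2A = 0.006280 m² (ratio 2).
εS·A_cross = εσ·A_surf·T⁴  ⇒  T⁴ = S/(2σ)   (ε cancels).
T⁴ = 3850/(2·5.67×10⁻⁸) = 3.395×10¹⁰ K⁴.
T = (3.395×10¹⁰)^(1/4).

T ≈ 429 K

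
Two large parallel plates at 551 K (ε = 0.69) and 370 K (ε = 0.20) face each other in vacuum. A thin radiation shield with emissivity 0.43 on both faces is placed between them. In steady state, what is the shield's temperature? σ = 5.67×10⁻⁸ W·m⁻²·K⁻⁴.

In steady state the net flux on the hot side equals that on the cold side.
σ(T₁⁴−T_s⁴)/D₁ = σ(T_s⁴−T₂⁴)/D₂, with D₁ = 1/ε₁+1/ε_s−1 = 2.775, D₂ = 1/ε_s+1/ε₂−1 = 6.326.
Solve for T_s⁴: T_s⁴ = (D₂·T₁⁴ + D₁·T₂⁴)/(D₁+D₂) = 6.978×10¹⁰ K⁴.

T_s ≈ 514 K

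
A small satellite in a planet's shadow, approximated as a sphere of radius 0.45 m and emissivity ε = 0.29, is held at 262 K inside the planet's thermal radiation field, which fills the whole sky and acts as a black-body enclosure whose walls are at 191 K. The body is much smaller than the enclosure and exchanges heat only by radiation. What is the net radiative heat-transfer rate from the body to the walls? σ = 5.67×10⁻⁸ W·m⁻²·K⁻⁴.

For a small grey body in a large enclosure: P_net = εσA(T_body⁴ − T_wall⁴).
A = 4πr² = 2.545 m²; T_body⁴ − T_wall⁴ = 4.712×10⁹ − 1.331×10⁹ = 3.381×10⁹ K⁴.
|P_net| = 0.29·5.67×10⁻⁸·2.545·3.381×10⁹.

P_net ≈ 141 W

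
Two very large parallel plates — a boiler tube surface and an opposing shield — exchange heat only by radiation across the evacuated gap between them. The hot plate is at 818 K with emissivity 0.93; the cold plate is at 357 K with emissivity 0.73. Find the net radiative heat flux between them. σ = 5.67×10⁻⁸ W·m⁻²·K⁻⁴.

For two infinite grey parallel plates, q = σ(T₁⁴ − T₂⁴)/(1/ε₁ + 1/ε₂ − 1).
T₁⁴ − T₂⁴ = 4.477×10¹¹ − 1.624×10¹⁰ = 4.315×10¹¹ K⁴.
1/ε₁ + 1/ε₂ − 1 = 1.075 + 1.370 − 1 = 1.445.
q = 5.67×10⁻⁸ × 4.315×10¹¹ / 1.445.

q ≈ 16900 W/m²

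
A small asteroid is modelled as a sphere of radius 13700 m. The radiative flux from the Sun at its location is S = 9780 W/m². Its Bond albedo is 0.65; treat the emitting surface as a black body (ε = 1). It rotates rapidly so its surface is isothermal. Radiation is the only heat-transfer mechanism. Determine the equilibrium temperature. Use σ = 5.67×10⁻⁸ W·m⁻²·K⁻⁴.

At equilibrium, absorbed power = emitted power.
Absorbing cross-section = πr² = 5.896×10⁸ m²; emitting surface = 4πr² = 2.359×10⁹ m² (ratio 4).
(1−a)S·A_cross = εσ·A_surf·T⁴  ⇒  T⁴ = (1−a)S/(4σ).
T⁴ = 0.350·9780/(4·5.67×10⁻⁸) = 1.509×10¹⁰ K⁴.
T = (1.509×10¹⁰)^(1/4).

T ≈ 351 K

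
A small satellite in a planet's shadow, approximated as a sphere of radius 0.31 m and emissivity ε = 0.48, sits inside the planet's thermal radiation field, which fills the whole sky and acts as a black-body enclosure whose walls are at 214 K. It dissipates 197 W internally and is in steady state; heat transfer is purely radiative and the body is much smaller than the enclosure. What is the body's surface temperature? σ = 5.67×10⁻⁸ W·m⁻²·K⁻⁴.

For a small grey body in a large enclosure, net radiated power = εσA(T⁴ − T_w⁴).
Steady state: P = εσA(T⁴ − T_w⁴) with A = 4πr² = 1.208 m².
T⁴ = P/(εσA) + T_w⁴ = 197/(0.48·5.67×10⁻⁸·1.208) + (214)⁴
    = 5.994×10⁹ + 2.097×10⁹ = 8.091×10⁹ K⁴.

T ≈ 300 K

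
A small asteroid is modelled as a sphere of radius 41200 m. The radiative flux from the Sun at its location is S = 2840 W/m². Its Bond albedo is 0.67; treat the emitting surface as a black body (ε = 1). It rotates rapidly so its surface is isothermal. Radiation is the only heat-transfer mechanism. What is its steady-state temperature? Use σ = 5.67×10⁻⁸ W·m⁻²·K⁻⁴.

T ≈ 254 K

At equilibrium, absorbed power = emitted power.
Absorbing cross-section = πr² = 5.333×10⁹ m²; emitting surface = 4πr² = 2.133×10¹⁰ m² (ratio 4).
(1−a)S·A_cross = εσ·A_surf·T⁴  ⇒  T⁴ = (1−a)S/(4σ).
T⁴ = 0.330·2840/(4·5.67×10⁻⁸) = 4.132×10⁹ K⁴.
T = (4.132×10⁹)^(1/4).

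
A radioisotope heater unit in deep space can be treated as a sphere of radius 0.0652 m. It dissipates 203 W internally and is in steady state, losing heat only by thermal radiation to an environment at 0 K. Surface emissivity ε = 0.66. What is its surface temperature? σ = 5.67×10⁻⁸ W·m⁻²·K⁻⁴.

Steady state: internal power = radiated power, P = εσA T⁴.
Radiating area A = 4πr² = 0.05342 m².
T⁴ = P/(εσA) = 203/(0.66·5.67×10⁻⁸·0.05342) = 1.015×10¹¹ K⁴.
T = (1.015×10¹¹)^(1/4).

T ≈ 565 K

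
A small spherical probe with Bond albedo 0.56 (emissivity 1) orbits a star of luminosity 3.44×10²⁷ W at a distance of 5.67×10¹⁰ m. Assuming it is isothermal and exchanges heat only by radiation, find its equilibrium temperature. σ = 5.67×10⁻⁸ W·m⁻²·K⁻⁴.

First find the stellar flux at distance d: S = L/(4πd²) = 3.44×10²⁷/(4π·(5.67×10¹⁰)²) = 85150 W/m².
For an isothermal sphere, absorbed (1−a)S·πr² = emitted σ·4πr²·T⁴, so T⁴ = (1−a)S/(4σ).
T⁴ = 0.440·85150/(4·5.67×10⁻⁸) = 1.652×10¹¹ K⁴.

T ≈ 638 K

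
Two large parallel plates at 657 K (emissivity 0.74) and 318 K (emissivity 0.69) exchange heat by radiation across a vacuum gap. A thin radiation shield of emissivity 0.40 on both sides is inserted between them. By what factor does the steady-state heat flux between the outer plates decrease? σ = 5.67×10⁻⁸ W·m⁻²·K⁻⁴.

factor ≈ 3.22

Without shield: q₀ = σΔ(T⁴)/(1/ε₁+1/ε₂−1) with denominator 1.801.
With shield the two gaps are in series; the resistances add: (1/ε₁+1/ε_s−1)+(1/ε_s+1/ε₂−1) = 2.851+2.949 = 5.801.
Heat-flux ratio q₀/q = 5.801/1.801.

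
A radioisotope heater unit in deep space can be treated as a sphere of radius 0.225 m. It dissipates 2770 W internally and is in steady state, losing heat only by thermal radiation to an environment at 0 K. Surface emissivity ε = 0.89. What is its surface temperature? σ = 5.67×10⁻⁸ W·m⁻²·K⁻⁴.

Steady state: internal power = radiated power, P = εσA T⁴.
Radiating area A = 4πr² = 0.6362 m².
T⁴ = P/(εσA) = 2770/(0.89·5.67×10⁻⁸·0.6362) = 8.628×10¹⁰ K⁴.
T = (8.628×10¹⁰)^(1/4).

T ≈ 542 K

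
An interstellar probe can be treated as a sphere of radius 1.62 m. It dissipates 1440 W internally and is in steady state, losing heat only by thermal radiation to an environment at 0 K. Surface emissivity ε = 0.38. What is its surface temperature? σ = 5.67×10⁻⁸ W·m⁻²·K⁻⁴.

Steady state: internal power = radiated power, P = εσA T⁴.
Radiating area A = 4πr² = 32.98 m².
T⁴ = P/(εσA) = 1440/(0.38·5.67×10⁻⁸·32.98) = 2.027×10⁹ K⁴.
T = (2.027×10⁹)^(1/4).

T ≈ 212 K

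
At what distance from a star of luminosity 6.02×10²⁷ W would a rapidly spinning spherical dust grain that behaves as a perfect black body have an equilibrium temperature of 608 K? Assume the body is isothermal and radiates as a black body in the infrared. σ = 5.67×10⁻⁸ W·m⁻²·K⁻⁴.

d ≈ 1.24×10¹¹ m

For an isothermal black-emitting sphere, (1−a)S·πr² = σ·4πr²·T⁴ ⇒ S = 4σT⁴/(1−a).
S = 4·5.67×10⁻⁸·(608)⁴/1.00 = 30990 W/m².
Flux falls as S = L/(4πd²), so d = √(L/(4πS)) = √(6.02×10²⁷/(4π·30990)).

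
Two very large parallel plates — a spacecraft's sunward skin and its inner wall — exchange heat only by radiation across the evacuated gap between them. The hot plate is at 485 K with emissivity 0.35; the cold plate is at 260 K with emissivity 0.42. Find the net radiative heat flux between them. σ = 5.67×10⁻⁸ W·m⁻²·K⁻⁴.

q ≈ 679 W/m²

For two infinite grey parallel plates, q = σ(T₁⁴ − T₂⁴)/(1/ε₁ + 1/ε₂ − 1).
T₁⁴ − T₂⁴ = 5.533×10¹⁰ − 4.570×10⁹ = 5.076×10¹⁰ K⁴.
1/ε₁ + 1/ε₂ − 1 = 2.857 + 2.381 − 1 = 4.238.
q = 5.67×10⁻⁸ × 5.076×10¹⁰ / 4.238.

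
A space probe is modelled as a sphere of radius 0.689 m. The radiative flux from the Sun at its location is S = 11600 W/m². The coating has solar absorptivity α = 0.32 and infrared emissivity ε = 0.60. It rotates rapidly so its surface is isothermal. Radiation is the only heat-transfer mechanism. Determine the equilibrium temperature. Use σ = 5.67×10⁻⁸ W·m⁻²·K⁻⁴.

T ≈ 406 K

At equilibrium, absorbed power = emitted power.
Absorbing cross-section = πr² = 1.491 m²; emitting surface = 4πr² = 5.966 m² (ratio 4).
αS·A_cross = εσ·A_surf·T⁴  ⇒  T⁴ = αS/(ε·4σ).
T⁴ = 0.320·11600/(0.60·4·5.67×10⁻⁸) = 2.728×10¹⁰ K⁴.
T = (2.728×10¹⁰)^(1/4).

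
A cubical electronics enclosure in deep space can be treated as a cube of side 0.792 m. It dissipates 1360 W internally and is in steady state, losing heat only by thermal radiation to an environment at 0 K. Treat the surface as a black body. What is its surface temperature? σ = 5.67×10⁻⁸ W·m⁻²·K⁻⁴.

T ≈ 283 K

Steady state: internal power = radiated power, P = εσA T⁴.
Radiating area A = 6L² = 3.764 m².
T⁴ = P/(εσA) = 1360/(1.0·5.67×10⁻⁸·3.764) = 6.373×10⁹ K⁴.
T = (6.373×10⁹)^(1/4).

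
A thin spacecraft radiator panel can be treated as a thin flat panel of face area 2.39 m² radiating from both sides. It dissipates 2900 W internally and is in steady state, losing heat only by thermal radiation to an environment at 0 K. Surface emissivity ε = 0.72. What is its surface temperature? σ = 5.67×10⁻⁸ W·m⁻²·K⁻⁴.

T ≈ 349 K

Steady state: internal power = radiated power, P = εσA T⁴.
Radiating area A = 2·2.39 = 4.780 m².
T⁴ = P/(εσA) = 2900/(0.72·5.67×10⁻⁸·4.780) = 1.486×10¹⁰ K⁴.
T = (1.486×10¹⁰)^(1/4).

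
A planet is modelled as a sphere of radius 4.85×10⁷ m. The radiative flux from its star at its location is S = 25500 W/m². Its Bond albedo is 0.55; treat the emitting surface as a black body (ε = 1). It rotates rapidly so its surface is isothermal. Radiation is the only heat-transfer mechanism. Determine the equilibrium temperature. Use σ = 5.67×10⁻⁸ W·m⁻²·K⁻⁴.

At equilibrium, absorbed power = emitted power.
Absorbing cross-section = πr² = 7.390×10¹⁵ m²; emitting surface = 4πr² = 2.956×10¹⁶ m² (ratio 4).
(1−a)S·A_cross = εσ·A_surf·T⁴  ⇒  T⁴ = (1−a)S/(4σ).
T⁴ = 0.450·25500/(4·5.67×10⁻⁸) = 5.060×10¹⁰ K⁴.
T = (5.060×10¹⁰)^(1/4).

T ≈ 474 K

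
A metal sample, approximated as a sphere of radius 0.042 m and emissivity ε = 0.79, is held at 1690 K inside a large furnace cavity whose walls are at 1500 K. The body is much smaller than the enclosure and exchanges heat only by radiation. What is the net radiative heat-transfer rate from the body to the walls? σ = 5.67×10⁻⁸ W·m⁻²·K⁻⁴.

P_net ≈ 3070 W

For a small grey body in a large enclosure: P_net = εσA(T_body⁴ − T_wall⁴).
A = 4πr² = 0.02217 m²; T_body⁴ − T_wall⁴ = 8.157×10¹² − 5.062×10¹² = 3.095×10¹² K⁴.
|P_net| = 0.79·5.67×10⁻⁸·0.02217·3.095×10¹².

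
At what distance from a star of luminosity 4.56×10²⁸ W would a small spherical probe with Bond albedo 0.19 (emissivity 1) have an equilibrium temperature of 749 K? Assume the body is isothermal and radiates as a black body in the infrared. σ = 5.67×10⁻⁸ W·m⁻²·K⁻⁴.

For an isothermal black-emitting sphere, (1−a)S·πr² = σ·4πr²·T⁴ ⇒ S = 4σT⁴/(1−a).
S = 4·5.67×10⁻⁸·(749)⁴/0.810 = 88120 W/m².
Flux falls as S = L/(4πd²), so d = √(L/(4πS)) = √(4.56×10²⁸/(4π·88120)).

d ≈ 2.03×10¹¹ m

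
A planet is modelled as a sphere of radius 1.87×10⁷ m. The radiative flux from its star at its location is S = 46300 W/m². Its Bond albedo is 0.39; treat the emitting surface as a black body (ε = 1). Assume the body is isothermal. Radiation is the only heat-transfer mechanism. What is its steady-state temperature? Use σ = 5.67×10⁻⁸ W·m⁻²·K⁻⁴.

At equilibrium, absorbed power = emitted power.
Absorbing cross-section = πr² = 1.099×10¹⁵ m²; emitting surface = 4πr² = 4.394×10¹⁵ m² (ratio 4).
(1−a)S·A_cross = εσ·A_surf·T⁴  ⇒  T⁴ = (1−a)S/(4σ).
T⁴ = 0.610·46300/(4·5.67×10⁻⁸) = 1.245×10¹¹ K⁴.
T = (1.245×10¹¹)^(1/4).

T ≈ 594 K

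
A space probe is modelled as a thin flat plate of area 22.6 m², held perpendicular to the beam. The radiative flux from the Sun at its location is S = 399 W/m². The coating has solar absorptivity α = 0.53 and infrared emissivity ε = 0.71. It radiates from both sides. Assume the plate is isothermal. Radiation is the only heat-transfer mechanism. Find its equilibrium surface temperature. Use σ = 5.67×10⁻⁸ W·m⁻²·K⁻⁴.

T ≈ 226 K

At equilibrium, absorbed power = emitted power.
Absorbing cross-section = A = 22.60 m²; emitting surface = 2A = 45.20 m² (ratio 2).
αS·A_cross = εσ·A_surf·T⁴  ⇒  T⁴ = αS/(ε·2σ).
T⁴ = 0.530·399/(0.71·2·5.67×10⁻⁸) = 2.626×10⁹ K⁴.
T = (2.626×10⁹)^(1/4).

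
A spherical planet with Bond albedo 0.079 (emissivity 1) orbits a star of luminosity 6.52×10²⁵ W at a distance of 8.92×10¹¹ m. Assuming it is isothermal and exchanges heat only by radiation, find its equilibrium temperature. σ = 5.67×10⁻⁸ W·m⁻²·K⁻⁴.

First find the stellar flux at distance d: S = L/(4πd²) = 6.52×10²⁵/(4π·(8.92×10¹¹)²) = 6.521 W/m².
For an isothermal sphere, absorbed (1−a)S·πr² = emitted σ·4πr²·T⁴, so T⁴ = (1−a)S/(4σ).
T⁴ = 0.921·6.521/(4·5.67×10⁻⁸) = 2.648×10⁷ K⁴.

T ≈ 71.7 K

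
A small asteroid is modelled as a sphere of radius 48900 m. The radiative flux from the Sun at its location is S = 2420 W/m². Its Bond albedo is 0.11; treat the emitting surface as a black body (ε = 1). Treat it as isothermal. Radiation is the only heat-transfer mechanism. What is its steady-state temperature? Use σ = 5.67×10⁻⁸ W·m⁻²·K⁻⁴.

At equilibrium, absorbed power = emitted power.
Absorbing cross-section = πr² = 7.512×10⁹ m²; emitting surface = 4πr² = 3.005×10¹⁰ m² (ratio 4).
(1−a)S·A_cross = εσ·A_surf·T⁴  ⇒  T⁴ = (1−a)S/(4σ).
T⁴ = 0.890·2420/(4·5.67×10⁻⁸) = 9.496×10⁹ K⁴.
T = (9.496×10⁹)^(1/4).

T ≈ 312 K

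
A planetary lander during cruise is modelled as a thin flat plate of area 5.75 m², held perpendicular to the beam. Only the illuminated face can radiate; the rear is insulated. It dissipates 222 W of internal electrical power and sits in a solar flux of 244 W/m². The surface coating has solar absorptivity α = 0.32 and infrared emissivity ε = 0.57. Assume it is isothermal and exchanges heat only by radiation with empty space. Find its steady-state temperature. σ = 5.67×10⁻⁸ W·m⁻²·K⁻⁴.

T ≈ 245 K

At steady state, absorbed solar power + internal power = radiated power.
Absorbed: α·S·A_cross = 0.32·244·5.750 = 449.0 W (cross-section A).
Total input = 449.0 + 222 = 671.0 W.
Radiated: εσ·A_surf·T⁴ with A_surf = A = 5.750 m².
T⁴ = 671.0/(0.57·5.67×10⁻⁸·5.750) = 3.611×10⁹ K⁴.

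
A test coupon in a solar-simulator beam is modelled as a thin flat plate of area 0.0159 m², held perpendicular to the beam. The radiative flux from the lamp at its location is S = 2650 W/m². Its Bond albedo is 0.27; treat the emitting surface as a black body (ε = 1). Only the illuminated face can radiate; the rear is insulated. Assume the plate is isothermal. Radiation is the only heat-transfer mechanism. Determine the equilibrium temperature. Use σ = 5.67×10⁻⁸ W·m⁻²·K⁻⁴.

At equilibrium, absorbed power = emitted power.
Absorbing cross-section = A = 0.01590 m²; emitting surface = A = 0.01590 m² (ratio 1).
(1−a)S·A_cross = εσ·A_surf·T⁴  ⇒  T⁴ = (1−a)S/(1σ).
T⁴ = 0.730·2650/(1·5.67×10⁻⁸) = 3.412×10¹⁰ K⁴.
T = (3.412×10¹⁰)^(1/4).

T ≈ 430 K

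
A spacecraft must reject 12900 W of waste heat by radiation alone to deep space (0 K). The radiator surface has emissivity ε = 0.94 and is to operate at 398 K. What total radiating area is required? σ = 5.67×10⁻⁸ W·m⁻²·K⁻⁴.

A ≈ 9.65 m²

P = εσA T⁴ ⇒ A = P/(εσT⁴).
T⁴ = 2.509×10¹⁰ K⁴.
A = 12900/(0.94 × 5.67×10⁻⁸ × 2.509×10¹⁰).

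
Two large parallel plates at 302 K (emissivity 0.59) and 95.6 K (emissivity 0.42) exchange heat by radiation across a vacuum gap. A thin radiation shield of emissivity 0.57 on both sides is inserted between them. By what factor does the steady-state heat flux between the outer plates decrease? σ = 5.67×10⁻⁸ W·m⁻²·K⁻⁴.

factor ≈ 1.82

Without shield: q₀ = σΔ(T⁴)/(1/ε₁+1/ε₂−1) with denominator 3.076.
With shield the two gaps are in series; the resistances add: (1/ε₁+1/ε_s−1)+(1/ε_s+1/ε₂−1) = 2.449+3.135 = 5.585.
Heat-flux ratio q₀/q = 5.585/3.076.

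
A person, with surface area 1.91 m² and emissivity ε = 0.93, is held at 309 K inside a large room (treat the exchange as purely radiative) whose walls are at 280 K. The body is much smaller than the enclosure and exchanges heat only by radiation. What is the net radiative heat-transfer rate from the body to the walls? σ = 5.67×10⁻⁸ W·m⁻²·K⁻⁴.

P_net ≈ 299 W

For a small grey body in a large enclosure: P_net = εσA(T_body⁴ − T_wall⁴).
A = 1.91 m²; T_body⁴ − T_wall⁴ = 9.117×10⁹ − 6.147×10⁹ = 2.970×10⁹ K⁴.
|P_net| = 0.93·5.67×10⁻⁸·1.910·2.970×10⁹.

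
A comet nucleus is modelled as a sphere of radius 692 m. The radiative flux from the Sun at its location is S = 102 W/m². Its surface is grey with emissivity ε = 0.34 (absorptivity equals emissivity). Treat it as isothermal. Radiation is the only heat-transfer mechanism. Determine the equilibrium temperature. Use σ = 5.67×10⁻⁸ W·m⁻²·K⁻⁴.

T ≈ 146 K

At equilibrium, absorbed power = emitted power.
Absorbing cross-section = πr² = 1.504×10⁶ m²; emitting surface = 4πr² = 6.018×10⁶ m² (ratio 4).
εS·A_cross = εσ·A_surf·T⁴  ⇒  T⁴ = S/(4σ)   (ε cancels).
T⁴ = 102/(4·5.67×10⁻⁸) = 4.497×10⁸ K⁴.
T = (4.497×10⁸)^(1/4).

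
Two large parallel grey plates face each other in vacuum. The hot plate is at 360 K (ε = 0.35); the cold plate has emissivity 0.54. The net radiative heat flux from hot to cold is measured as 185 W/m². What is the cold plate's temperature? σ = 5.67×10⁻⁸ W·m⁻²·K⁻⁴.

q = σ(T₁⁴ − T₂⁴)/(1/ε₁ + 1/ε₂ − 1); denominator = 3.709.
T₂⁴ = T₁⁴ − q·(1/ε₁+1/ε₂−1)/σ = 1.680×10¹⁰ − 185·3.709/5.67×10⁻⁸
    = 4.695×10⁹ K⁴.

T₂ ≈ 262 K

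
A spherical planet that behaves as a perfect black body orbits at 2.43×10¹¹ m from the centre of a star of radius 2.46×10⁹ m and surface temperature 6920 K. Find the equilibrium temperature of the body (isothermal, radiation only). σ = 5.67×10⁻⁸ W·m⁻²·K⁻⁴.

The star's surface emits σT_*⁴; at distance d the flux is S = σT_*⁴(R_*/d)².
S = 5.67×10⁻⁸·(6920)⁴·(2.46×10⁹/2.43×10¹¹)² = 13320 W/m².
For an isothermal sphere T⁴ = (1−a)S/(4σ) = 5.875×10¹⁰ K⁴.

T ≈ 492 K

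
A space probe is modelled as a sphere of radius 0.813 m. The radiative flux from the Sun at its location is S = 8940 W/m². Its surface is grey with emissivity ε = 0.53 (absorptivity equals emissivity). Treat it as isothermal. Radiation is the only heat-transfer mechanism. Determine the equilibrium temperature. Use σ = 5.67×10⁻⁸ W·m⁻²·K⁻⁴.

T ≈ 446 K

At equilibrium, absorbed power = emitted power.
Absorbing cross-section = πr² = 2.076 m²; emitting surface = 4πr² = 8.306 m² (ratio 4).
εS·A_cross = εσ·A_surf·T⁴  ⇒  T⁴ = S/(4σ)   (ε cancels).
T⁴ = 8940/(4·5.67×10⁻⁸) = 3.942×10¹⁰ K⁴.
T = (3.942×10¹⁰)^(1/4).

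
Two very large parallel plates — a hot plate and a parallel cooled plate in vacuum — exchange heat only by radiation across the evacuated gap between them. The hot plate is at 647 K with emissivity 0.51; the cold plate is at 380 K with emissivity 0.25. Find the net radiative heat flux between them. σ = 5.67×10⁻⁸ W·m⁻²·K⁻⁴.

For two infinite grey parallel plates, q = σ(T₁⁴ − T₂⁴)/(1/ε₁ + 1/ε₂ − 1).
T₁⁴ − T₂⁴ = 1.752×10¹¹ − 2.085×10¹⁰ = 1.544×10¹¹ K⁴.
1/ε₁ + 1/ε₂ − 1 = 1.961 + 4.000 − 1 = 4.961.
q = 5.67×10⁻⁸ × 1.544×10¹¹ / 4.961.

q ≈ 1760 W/m²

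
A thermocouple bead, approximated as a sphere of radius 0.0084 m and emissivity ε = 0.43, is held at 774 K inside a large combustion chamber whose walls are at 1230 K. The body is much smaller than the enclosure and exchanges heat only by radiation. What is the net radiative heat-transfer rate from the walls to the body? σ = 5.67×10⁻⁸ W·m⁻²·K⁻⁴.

For a small grey body in a large enclosure: P_net = εσA(T_body⁴ − T_wall⁴).
A = 4πr² = 8.867×10⁻⁴ m²; T_body⁴ − T_wall⁴ = 3.589×10¹¹ − 2.289×10¹² = -1.930×10¹² K⁴.
|P_net| = 0.43·5.67×10⁻⁸·8.867×10⁻⁴·1.930×10¹².

P_net ≈ 41.7 W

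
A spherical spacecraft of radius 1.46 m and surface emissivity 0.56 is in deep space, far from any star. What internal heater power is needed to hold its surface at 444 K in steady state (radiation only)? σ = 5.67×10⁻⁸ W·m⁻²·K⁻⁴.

P = εσ·4πr²·T⁴.
4πr² = 26.79 m²; T⁴ = 3.886×10¹⁰ K⁴.
P = 0.56·5.67×10⁻⁸·26.79·3.886×10¹⁰.

P ≈ 33100 W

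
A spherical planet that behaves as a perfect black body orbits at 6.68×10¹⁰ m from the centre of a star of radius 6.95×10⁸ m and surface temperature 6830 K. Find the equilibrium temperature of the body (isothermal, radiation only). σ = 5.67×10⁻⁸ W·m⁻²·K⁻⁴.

The star's surface emits σT_*⁴; at distance d the flux is S = σT_*⁴(R_*/d)².
S = 5.67×10⁻⁸·(6830)⁴·(6.95×10⁸/6.68×10¹⁰)² = 13360 W/m².
For an isothermal sphere T⁴ = (1−a)S/(4σ) = 5.889×10¹⁰ K⁴.

T ≈ 493 K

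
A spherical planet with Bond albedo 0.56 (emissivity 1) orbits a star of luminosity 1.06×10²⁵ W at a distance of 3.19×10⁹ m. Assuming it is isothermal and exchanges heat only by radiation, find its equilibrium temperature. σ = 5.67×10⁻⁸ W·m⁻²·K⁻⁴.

First find the stellar flux at distance d: S = L/(4πd²) = 1.06×10²⁵/(4π·(3.19×10⁹)²) = 82890 W/m².
For an isothermal sphere, absorbed (1−a)S·πr² = emitted σ·4πr²·T⁴, so T⁴ = (1−a)S/(4σ).
T⁴ = 0.440·82890/(4·5.67×10⁻⁸) = 1.608×10¹¹ K⁴.

T ≈ 633 K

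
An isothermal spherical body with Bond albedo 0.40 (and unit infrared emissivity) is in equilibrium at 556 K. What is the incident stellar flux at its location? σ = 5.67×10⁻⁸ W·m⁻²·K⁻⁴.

(1−a)S·πr² = σ·4πr²·T⁴ ⇒ S = 4σT⁴/(1−a).
S = 4·5.67×10⁻⁸·9.557×10¹⁰/0.600.

S ≈ 36100 W/m²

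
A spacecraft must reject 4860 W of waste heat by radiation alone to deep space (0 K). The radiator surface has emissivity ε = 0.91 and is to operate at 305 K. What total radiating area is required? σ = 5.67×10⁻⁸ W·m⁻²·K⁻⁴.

P = εσA T⁴ ⇒ A = P/(εσT⁴).
T⁴ = 8.654×10⁹ K⁴.
A = 4860/(0.91 × 5.67×10⁻⁸ × 8.654×10⁹).

A ≈ 10.9 m²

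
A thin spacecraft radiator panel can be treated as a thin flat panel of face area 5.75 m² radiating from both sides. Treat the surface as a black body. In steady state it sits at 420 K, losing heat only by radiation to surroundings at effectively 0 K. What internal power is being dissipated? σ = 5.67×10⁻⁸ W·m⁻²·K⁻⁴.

Steady state: P = εσA T⁴.
A = 2·5.75 = 11.50 m²; T⁴ = (420)⁴ = 3.112×10¹⁰ K⁴.
P = 1.0 × 5.67×10⁻⁸ × 11.50 × 3.112×10¹⁰.

P ≈ 20300 W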